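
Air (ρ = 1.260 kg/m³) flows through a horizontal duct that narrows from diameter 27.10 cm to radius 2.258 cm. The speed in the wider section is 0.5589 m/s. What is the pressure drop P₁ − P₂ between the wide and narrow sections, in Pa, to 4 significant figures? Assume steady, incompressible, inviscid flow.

By continuity, v₂ = v₁·A₁/A₂ = 0.5589·(576.8/16.02) = 20.13 m/s.
Along the horizontal streamline, P + ½ρv² is constant.
P₁ − P₂ = ½·1.260·(20.13² − 0.5589²) = ½·1.260·404.8 = 255.0 Pa.

ΔP ≈ 255.0 Pa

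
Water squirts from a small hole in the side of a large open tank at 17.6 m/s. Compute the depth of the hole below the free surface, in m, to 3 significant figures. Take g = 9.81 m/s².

h ≈ 15.8 m

For a small hole in a large open tank, ½v² = gh, giving h = v²/(2g).
h = 17.6²/(2·9.81) = 310/19.62 = 15.8 m.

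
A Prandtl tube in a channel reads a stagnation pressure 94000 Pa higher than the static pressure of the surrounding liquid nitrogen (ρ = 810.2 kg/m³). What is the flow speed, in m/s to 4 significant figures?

v ≈ 15.23 m/s

The dynamic pressure equals the rise in static pressure at the stagnation point: ΔP = ½ρv².
v = √(2ΔP/ρ) = √(2·94000/810.2) = 15.23 m/s.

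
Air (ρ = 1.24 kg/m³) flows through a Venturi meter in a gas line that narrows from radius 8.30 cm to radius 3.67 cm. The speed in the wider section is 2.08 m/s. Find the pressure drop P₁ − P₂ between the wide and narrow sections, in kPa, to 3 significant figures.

The volume flow rate is constant, so v₂ = (A₁/A₂)v₁ = (216/42.3)·2.08 = 10.6 m/s.
The pipe is horizontal, so Bernoulli reduces to P₁ + ½ρv₁² = P₂ + ½ρv₂².
P₁ − P₂ = ½·1.24·(10.6² − 2.08²) = ½·1.24·109 = 67.5 Pa.

0.0675 kPa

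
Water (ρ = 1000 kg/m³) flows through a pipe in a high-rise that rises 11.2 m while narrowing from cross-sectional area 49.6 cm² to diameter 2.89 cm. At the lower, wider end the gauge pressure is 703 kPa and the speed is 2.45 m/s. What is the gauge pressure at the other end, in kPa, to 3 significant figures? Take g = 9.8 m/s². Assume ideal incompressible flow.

Mass conservation (A₁v₁ = A₂v₂) gives v₂ = 2.45 × 49.6/6.56 = 18.5 m/s.
Applying Bernoulli between the two ends and solving for P₂: P₂ = P₁ + ½ρ(v₁² − v₂²) − ρgΔh.
P₂ = 703000 + ½·1000·(2.45² − 18.5²) − 1000·9.8·(+11.2) = 703000 + (-169000) − (110000) = 425000 Pa.

425 kPa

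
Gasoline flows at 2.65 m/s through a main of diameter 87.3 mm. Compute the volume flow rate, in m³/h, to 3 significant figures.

Q = A·v = 0.00599 m² × 2.65 m/s = 0.0159 m³/s.
Converting: 0.0159 m³/s × 3600 = 57.1 m³/h.

57.1 m³/h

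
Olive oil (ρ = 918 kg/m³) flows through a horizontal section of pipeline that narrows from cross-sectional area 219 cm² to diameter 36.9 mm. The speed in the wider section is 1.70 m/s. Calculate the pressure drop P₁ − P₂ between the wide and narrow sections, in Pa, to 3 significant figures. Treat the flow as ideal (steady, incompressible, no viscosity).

Mass conservation (A₁v₁ = A₂v₂) gives v₂ = 1.70 × 219/10.7 = 34.8 m/s.
The pipe is horizontal, so Bernoulli reduces to P₁ + ½ρv₁² = P₂ + ½ρv₂².
P₁ − P₂ = ½·918·(34.8² − 1.70²) = ½·918·1210 = 555000 Pa.

555000 Pa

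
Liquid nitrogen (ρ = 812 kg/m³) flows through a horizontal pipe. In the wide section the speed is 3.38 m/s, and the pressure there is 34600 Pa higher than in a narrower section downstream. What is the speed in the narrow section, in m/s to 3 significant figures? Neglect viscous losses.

Along the level pipe P + ½ρv² is conserved, hence v₂² = v₁² + 2(P₁ − P₂)/ρ.
v₂ = √(3.38² + 2·34600/812) = √(11.4 + 85.2) = 9.83 m/s.

9.83 m/s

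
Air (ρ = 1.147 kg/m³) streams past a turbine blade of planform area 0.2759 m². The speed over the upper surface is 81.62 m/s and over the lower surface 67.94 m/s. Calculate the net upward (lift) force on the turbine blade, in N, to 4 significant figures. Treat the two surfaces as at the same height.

F ≈ 323.7 N

From P + ½ρv² = const at equal height, P_low − P_up = ½ρ(v_up² − v_low²).
ΔP = ½·1.147·(81.62² − 67.94²) = 1173 Pa.
Lift = ΔP · A = 1173 × 0.2759 = 323.7 N.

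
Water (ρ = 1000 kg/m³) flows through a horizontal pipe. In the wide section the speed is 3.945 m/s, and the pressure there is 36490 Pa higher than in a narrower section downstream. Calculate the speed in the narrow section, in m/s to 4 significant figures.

Along the level pipe P + ½ρv² is conserved, hence v₂² = v₁² + 2(P₁ − P₂)/ρ.
v₂ = √(3.945² + 2·36490/1000) = √(15.56 + 72.98) = 9.410 m/s.

v₂ ≈ 9.410 m/s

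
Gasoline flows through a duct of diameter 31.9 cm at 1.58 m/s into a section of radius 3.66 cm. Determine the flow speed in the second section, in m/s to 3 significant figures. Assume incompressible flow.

30.0 m/s

Mass conservation (A₁v₁ = A₂v₂) gives v₂ = 1.58 × 799/42.1 = 30.0 m/s.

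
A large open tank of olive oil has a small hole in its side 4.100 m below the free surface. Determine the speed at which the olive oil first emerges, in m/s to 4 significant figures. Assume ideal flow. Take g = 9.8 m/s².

v = 8.964 m/s

Bernoulli from surface to hole (P equal, v_surface ≈ 0): v = √(2gh) = √(2×9.8×4.100) = 8.964 m/s.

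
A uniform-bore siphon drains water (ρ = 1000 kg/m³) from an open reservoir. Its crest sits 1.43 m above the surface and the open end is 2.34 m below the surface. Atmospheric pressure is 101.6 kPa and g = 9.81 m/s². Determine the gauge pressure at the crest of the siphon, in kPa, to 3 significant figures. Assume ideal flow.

The outlet speed comes from Torricelli: v = √(2g·2.34) = 6.78 m/s.
The bore is uniform, so the speed at the crest is the same v. Bernoulli surface→crest: P_atm = P_top + ½ρv² + ρg·h_top.
P_top = 101600 − ½·1000·6.78² − 1000·9.81·1.43 = 64600 Pa. So P_gauge = P_top − P_atm = -37000 Pa.

P_gauge = -37.0 kPa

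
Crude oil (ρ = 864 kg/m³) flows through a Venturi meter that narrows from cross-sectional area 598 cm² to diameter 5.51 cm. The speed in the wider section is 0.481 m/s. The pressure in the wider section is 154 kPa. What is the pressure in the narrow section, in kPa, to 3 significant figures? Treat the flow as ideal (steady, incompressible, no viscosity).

91.2 kPa

Mass conservation (A₁v₁ = A₂v₂) gives v₂ = 0.481 × 598/23.8 = 12.1 m/s.
Along the horizontal streamline, P + ½ρv² is constant.
P₂ = P₁ − ½ρ(v₂² − v₁²) = 154000 − ½·864·(12.1² − 0.481²) = 154000 − 62800 = 91200 Pa.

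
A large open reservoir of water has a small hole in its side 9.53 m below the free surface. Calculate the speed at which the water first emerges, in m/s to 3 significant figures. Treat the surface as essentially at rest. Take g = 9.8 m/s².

With the surface at rest and both surface and jet at atmospheric pressure, Bernoulli gives ρg h = ½ρv², so v = √(2gh) = √(2·9.8·9.53) = 13.7 m/s.

v ≈ 13.7 m/s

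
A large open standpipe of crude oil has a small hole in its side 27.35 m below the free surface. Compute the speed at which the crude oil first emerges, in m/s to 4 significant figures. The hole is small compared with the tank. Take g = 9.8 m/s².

23.15 m/s

The surface is effectively still and both ends are open, so ½v² = gh and v = √(2·9.8·27.35) = 23.15 m/s.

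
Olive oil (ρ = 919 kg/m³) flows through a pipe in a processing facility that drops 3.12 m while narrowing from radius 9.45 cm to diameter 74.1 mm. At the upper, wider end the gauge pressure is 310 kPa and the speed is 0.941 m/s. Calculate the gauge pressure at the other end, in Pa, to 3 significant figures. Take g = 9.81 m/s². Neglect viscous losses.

P₂ ≈ 321000 Pa

By continuity, v₂ = v₁·A₁/A₂ = 0.941·(281/43.1) = 6.12 m/s.
Bernoulli: P₁ + ½ρv₁² + ρg h₁ = P₂ + ½ρv₂² + ρg h₂, so P₂ = P₁ + ½ρ(v₁² − v₂²) − ρg(h₂ − h₁).
P₂ = 310000 + ½·919·(0.941² − 6.12²) − 919·9.81·(−3.12) = 310000 + (-16800) − (-28100) = 321000 Pa.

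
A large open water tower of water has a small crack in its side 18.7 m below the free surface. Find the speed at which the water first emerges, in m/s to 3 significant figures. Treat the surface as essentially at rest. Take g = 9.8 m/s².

v ≈ 19.1 m/s

The surface is effectively still and both ends are open, so ½v² = gh and v = √(2·9.8·18.7) = 19.1 m/s.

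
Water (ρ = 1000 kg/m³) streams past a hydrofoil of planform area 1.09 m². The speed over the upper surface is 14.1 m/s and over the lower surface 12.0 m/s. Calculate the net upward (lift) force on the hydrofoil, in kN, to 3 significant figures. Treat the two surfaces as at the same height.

F = 29.9 kN

From P + ½ρv² = const at equal height, P_low − P_up = ½ρ(v_up² − v_low²).
ΔP = ½·1000·(14.1² − 12.0²) = 27400 Pa.
Lift = ΔP · A = 27400 × 1.09 = 29900 N.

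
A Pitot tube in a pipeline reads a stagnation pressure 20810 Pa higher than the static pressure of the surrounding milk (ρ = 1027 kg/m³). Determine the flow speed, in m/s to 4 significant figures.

Bernoulli between the free stream and the stagnation point: ½ρv² = P_stag − P_static.
v = √(2ΔP/ρ) = √(2·20810/1027) = 6.366 m/s.

v = 6.366 m/s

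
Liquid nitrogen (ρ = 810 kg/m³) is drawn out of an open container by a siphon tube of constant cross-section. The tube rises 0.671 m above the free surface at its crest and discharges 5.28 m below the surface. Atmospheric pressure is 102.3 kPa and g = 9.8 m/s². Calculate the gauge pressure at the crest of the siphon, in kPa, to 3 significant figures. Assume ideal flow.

From the surface to the outlet (both open to atmosphere, surface at rest): v = √(2g·h_out) = √(2·9.8·5.28) = 10.2 m/s.
The bore is uniform, so the speed at the crest is the same v. Bernoulli surface→crest: P_atm = P_top + ½ρv² + ρg·h_top.
P_top = 102300 − ½·810·10.2² − 810·9.8·0.671 = 55100 Pa. So P_gauge = P_top − P_atm = -47200 Pa.

P_gauge = -47.2 kPa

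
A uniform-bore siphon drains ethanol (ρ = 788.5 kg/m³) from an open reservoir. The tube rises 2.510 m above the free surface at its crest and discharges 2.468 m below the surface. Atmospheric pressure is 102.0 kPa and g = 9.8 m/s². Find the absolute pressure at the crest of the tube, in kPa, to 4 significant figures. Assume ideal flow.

P_top ≈ 63.53 kPa

From the surface to the outlet (both open to atmosphere, surface at rest): v = √(2g·h_out) = √(2·9.8·2.468) = 6.955 m/s.
The bore is uniform, so the speed at the crest is the same v. Bernoulli surface→crest: P_atm = P_top + ½ρv² + ρg·h_top.
P_top = 102000 − ½·788.5·6.955² − 788.5·9.8·2.510 = 63530 Pa.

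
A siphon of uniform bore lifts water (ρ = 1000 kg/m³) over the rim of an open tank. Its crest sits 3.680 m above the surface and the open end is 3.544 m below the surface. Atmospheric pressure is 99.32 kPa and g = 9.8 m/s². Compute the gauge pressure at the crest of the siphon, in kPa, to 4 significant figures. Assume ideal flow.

From the surface to the outlet (both open to atmosphere, surface at rest): v = √(2g·h_out) = √(2·9.8·3.544) = 8.334 m/s.
The bore is uniform, so the speed at the crest is the same v. Bernoulli surface→crest: P_atm = P_top + ½ρv² + ρg·h_top.
P_top = 99320 − ½·1000·8.334² − 1000·9.8·3.680 = 28520 Pa. So P_gauge = P_top − P_atm = -70800 Pa.

P_gauge = -70.80 kPa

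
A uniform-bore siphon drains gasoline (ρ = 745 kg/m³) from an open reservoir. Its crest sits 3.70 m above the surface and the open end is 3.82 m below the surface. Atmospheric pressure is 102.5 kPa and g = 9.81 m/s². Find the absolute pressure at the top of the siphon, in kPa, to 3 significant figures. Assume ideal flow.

From the surface to the outlet (both open to atmosphere, surface at rest): v = √(2g·h_out) = √(2·9.81·3.82) = 8.66 m/s.
With constant cross-section the crest speed equals v; applying Bernoulli from the surface up to the crest, P_top = P_atm − ½ρv² − ρg·h_top.
P_top = 102500 − ½·745·8.66² − 745·9.81·3.70 = 47500 Pa.

P_top = 47.5 kPa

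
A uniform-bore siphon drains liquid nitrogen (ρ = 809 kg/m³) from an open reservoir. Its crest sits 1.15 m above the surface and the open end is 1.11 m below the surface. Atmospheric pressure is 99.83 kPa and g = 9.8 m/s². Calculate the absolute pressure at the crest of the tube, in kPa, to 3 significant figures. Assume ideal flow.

From the surface to the outlet (both open to atmosphere, surface at rest): v = √(2g·h_out) = √(2·9.8·1.11) = 4.66 m/s.
Continuity keeps v the same throughout the tube; from surface to crest, P_atm + 0 = P_top + ½ρv² + ρg·h_top.
P_top = 99830 − ½·809·4.66² − 809·9.8·1.15 = 81900 Pa.

81.9 kPa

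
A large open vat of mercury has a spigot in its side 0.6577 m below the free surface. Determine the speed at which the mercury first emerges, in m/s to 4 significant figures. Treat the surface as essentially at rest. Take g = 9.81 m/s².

v ≈ 3.592 m/s

Bernoulli from surface to hole (P equal, v_surface ≈ 0): v = √(2gh) = √(2×9.81×0.6577) = 3.592 m/s.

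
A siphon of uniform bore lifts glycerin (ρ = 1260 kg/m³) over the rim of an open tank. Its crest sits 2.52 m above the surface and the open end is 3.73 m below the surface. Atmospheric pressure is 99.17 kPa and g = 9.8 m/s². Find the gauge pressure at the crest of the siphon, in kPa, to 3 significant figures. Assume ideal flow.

The outlet speed comes from Torricelli: v = √(2g·3.73) = 8.55 m/s.
The bore is uniform, so the speed at the crest is the same v. Bernoulli surface→crest: P_atm = P_top + ½ρv² + ρg·h_top.
P_top = 99170 − ½·1260·8.55² − 1260·9.8·2.52 = 22000 Pa. So P_gauge = P_top − P_atm = -77200 Pa.

-77.2 kPa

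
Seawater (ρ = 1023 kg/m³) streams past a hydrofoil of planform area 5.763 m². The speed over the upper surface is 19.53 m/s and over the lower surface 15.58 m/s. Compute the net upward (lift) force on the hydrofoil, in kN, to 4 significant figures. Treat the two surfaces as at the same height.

The faster flow above has the lower pressure; Bernoulli (same height) gives ΔP = ½ρ(v_up² − v_low²).
ΔP = ½·1023·(19.53² − 15.58²) = 70940 Pa.
Lift = ΔP · A = 70940 × 5.763 = 408800 N.

F = 408.8 kN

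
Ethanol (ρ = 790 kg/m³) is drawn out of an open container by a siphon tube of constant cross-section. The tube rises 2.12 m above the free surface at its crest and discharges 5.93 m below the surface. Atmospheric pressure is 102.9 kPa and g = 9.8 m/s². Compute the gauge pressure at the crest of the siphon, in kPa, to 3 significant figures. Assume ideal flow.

-62.3 kPa

From the surface to the outlet (both open to atmosphere, surface at rest): v = √(2g·h_out) = √(2·9.8·5.93) = 10.8 m/s.
Continuity keeps v the same throughout the tube; from surface to crest, P_atm + 0 = P_top + ½ρv² + ρg·h_top.
P_top = 102900 − ½·790·10.8² − 790·9.8·2.12 = 40600 Pa. So P_gauge = P_top − P_atm = -62300 Pa.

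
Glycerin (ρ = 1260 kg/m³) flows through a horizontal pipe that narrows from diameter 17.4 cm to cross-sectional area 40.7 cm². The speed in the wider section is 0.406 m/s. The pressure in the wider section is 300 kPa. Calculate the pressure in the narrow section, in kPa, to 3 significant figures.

297 kPa

The volume flow rate is constant, so v₂ = (A₁/A₂)v₁ = (238/40.7)·0.406 = 2.37 m/s.
Along the horizontal streamline, P + ½ρv² is constant.
P₂ = P₁ − ½ρ(v₂² − v₁²) = 300000 − ½·1260·(2.37² − 0.406²) = 300000 − 3440 = 297000 Pa.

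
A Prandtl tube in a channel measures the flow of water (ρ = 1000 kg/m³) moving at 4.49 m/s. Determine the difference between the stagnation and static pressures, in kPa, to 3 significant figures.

Bernoulli between the free stream and the stagnation point: ½ρv² = P_stag − P_static.
ΔP = ½·1000·4.49² = 10100 Pa.

ΔP ≈ 10.1 kPa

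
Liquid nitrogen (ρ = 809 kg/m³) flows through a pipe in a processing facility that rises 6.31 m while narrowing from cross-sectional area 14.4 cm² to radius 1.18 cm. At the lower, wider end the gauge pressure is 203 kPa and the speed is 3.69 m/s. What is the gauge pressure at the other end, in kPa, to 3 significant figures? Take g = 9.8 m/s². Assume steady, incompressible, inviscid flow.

By continuity, v₂ = v₁·A₁/A₂ = 3.69·(14.4/4.37) = 12.1 m/s.
Applying Bernoulli between the two ends and solving for P₂: P₂ = P₁ + ½ρ(v₁² − v₂²) − ρgΔh.
P₂ = 203000 + ½·809·(3.69² − 12.1²) − 809·9.8·(+6.31) = 203000 + (-54200) − (50000) = 98800 Pa.

P₂ ≈ 98.8 kPa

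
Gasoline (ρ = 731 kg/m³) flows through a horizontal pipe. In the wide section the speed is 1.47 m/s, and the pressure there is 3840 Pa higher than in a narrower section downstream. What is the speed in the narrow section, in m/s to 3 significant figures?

v₂ = 3.56 m/s

Along the level pipe P + ½ρv² is conserved, hence v₂² = v₁² + 2(P₁ − P₂)/ρ.
v₂ = √(1.47² + 2·3840/731) = √(2.16 + 10.5) = 3.56 m/s.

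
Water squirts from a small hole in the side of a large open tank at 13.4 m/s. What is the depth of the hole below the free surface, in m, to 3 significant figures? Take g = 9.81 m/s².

h = 9.15 m

For a small hole in a large open tank, ½v² = gh, giving h = v²/(2g).
h = 13.4²/(2·9.81) = 180/19.62 = 9.15 m.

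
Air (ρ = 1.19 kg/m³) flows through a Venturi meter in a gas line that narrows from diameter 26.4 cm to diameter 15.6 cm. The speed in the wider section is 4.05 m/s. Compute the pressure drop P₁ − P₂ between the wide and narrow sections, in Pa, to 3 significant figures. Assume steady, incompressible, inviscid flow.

The volume flow rate is constant, so v₂ = (A₁/A₂)v₁ = (547/191)·4.05 = 11.6 m/s.
Bernoulli (h₁ = h₂): P₁ − P₂ = ½ρ(v₂² − v₁²).
P₁ − P₂ = ½·1.19·(11.6² − 4.05²) = ½·1.19·118 = 70.3 Pa.

ΔP = 70.3 Pa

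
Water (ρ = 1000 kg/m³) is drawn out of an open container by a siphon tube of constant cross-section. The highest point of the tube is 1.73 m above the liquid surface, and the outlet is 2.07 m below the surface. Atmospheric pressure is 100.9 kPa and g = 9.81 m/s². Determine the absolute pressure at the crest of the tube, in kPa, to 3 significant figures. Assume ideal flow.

The outlet speed comes from Torricelli: v = √(2g·2.07) = 6.37 m/s.
Continuity keeps v the same throughout the tube; from surface to crest, P_atm + 0 = P_top + ½ρv² + ρg·h_top.
P_top = 100900 − ½·1000·6.37² − 1000·9.81·1.73 = 63600 Pa.

P_top ≈ 63.6 kPa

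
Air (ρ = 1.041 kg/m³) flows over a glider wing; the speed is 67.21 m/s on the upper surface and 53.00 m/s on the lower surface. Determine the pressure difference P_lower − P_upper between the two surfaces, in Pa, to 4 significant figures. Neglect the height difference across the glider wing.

ΔP = 889.1 Pa

With negligible Δh, P + ½ρv² is constant, so P_low − P_up = ½ρ(v_up² − v_low²).
ΔP = ½·1.041·(67.21² − 53.00²) = 889.1 Pa.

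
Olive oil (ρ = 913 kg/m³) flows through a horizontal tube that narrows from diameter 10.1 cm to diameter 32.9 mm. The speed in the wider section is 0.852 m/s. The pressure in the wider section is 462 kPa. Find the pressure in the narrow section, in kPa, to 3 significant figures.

P₂ ≈ 433 kPa

By continuity, v₂ = v₁·A₁/A₂ = 0.852·(80.1/8.50) = 8.03 m/s.
Bernoulli (h₁ = h₂): P₁ − P₂ = ½ρ(v₂² − v₁²).
P₂ = P₁ − ½ρ(v₂² − v₁²) = 462000 − ½·913·(8.03² − 0.852²) = 462000 − 29100 = 433000 Pa.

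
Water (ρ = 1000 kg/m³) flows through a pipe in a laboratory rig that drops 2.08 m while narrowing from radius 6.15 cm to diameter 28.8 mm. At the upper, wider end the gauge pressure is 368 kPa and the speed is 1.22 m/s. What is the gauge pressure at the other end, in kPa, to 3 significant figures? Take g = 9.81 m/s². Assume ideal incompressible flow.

P₂ ≈ 142 kPa

By continuity, v₂ = v₁·A₁/A₂ = 1.22·(119/6.51) = 22.3 m/s.
Bernoulli: P₁ + ½ρv₁² + ρg h₁ = P₂ + ½ρv₂² + ρg h₂, so P₂ = P₁ + ½ρ(v₁² − v₂²) − ρg(h₂ − h₁).
P₂ = 368000 + ½·1000·(1.22² − 22.3²) − 1000·9.81·(−2.08) = 368000 + (-247000) − (-20400) = 142000 Pa.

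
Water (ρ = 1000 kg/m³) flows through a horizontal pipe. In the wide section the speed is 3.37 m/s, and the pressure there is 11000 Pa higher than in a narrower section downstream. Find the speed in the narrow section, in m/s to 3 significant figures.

v₂ ≈ 5.78 m/s

Horizontal Bernoulli: P₁ + ½ρv₁² = P₂ + ½ρv₂², so v₂² = v₁² + 2(P₁ − P₂)/ρ.
v₂ = √(3.37² + 2·11000/1000) = √(11.4 + 22.0) = 5.78 m/s.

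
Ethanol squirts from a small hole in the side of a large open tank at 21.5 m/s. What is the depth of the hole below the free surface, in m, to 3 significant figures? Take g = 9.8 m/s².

h ≈ 23.6 m

Inverting v = √(2gh) gives h = v² / 2g.
h = 21.5²/(2·9.8) = 462/19.60 = 23.6 m.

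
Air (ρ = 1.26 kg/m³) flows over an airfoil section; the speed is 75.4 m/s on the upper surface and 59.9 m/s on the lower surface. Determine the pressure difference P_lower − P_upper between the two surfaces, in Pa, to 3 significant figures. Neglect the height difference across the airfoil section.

Bernoulli (same height): P_lower − P_upper = ½ρ(v_upper² − v_lower²).
ΔP = ½·1.26·(75.4² − 59.9²) = 1320 Pa.

ΔP = 1320 Pa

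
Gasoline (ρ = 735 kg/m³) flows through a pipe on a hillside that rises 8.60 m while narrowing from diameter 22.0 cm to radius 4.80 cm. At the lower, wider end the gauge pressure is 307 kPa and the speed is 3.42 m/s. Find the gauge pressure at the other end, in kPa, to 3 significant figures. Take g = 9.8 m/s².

131 kPa

By continuity, v₂ = v₁·A₁/A₂ = 3.42·(380/72.4) = 18.0 m/s.
Energy conservation along the streamline gives P₂ = P₁ − ½ρ(v₂² − v₁²) − ρg(h₂ − h₁).
P₂ = 307000 + ½·735·(3.42² − 18.0²) − 735·9.8·(+8.60) = 307000 + (-114000) − (61900) = 131000 Pa.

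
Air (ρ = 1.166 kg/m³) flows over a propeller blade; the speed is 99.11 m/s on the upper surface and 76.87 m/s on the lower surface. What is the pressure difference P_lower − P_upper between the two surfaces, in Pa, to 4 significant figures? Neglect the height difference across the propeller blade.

2282 Pa

With negligible Δh, P + ½ρv² is constant, so P_low − P_up = ½ρ(v_up² − v_low²).
ΔP = ½·1.166·(99.11² − 76.87²) = 2282 Pa.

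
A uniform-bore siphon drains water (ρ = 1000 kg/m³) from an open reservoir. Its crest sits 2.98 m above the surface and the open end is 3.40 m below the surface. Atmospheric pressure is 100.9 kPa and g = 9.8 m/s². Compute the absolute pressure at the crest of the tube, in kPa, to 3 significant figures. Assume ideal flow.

38.4 kPa

The outlet speed comes from Torricelli: v = √(2g·3.40) = 8.16 m/s.
Continuity keeps v the same throughout the tube; from surface to crest, P_atm + 0 = P_top + ½ρv² + ρg·h_top.
P_top = 100900 − ½·1000·8.16² − 1000·9.8·2.98 = 38400 Pa.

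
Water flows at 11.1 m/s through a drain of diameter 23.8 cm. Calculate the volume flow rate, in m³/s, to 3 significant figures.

Q = A·v = 0.0445 m² × 11.1 m/s = 0.494 m³/s.

0.494 m³/s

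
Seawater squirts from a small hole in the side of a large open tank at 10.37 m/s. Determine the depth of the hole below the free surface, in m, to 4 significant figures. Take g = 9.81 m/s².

Inverting v = √(2gh) gives h = v² / 2g.
h = 10.37²/(2·9.81) = 107.5/19.62 = 5.481 m.

h = 5.481 m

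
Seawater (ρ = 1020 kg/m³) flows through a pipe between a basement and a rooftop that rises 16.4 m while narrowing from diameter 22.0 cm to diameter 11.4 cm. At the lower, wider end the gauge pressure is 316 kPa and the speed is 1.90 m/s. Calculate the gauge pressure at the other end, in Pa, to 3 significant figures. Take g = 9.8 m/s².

Continuity gives A₁v₁ = A₂v₂, so v₂ = (380 cm²)/(102 cm²) × 1.90 m/s = 7.08 m/s.
Applying Bernoulli between the two ends and solving for P₂: P₂ = P₁ + ½ρ(v₁² − v₂²) − ρgΔh.
P₂ = 316000 + ½·1020·(1.90² − 7.08²) − 1020·9.8·(+16.4) = 316000 + (-23700) − (164000) = 128000 Pa.

P₂ ≈ 128000 Pa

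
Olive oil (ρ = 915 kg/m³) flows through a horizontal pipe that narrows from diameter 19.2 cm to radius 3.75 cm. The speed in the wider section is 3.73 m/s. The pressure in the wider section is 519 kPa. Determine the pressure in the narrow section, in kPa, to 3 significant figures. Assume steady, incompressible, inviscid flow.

The volume flow rate is constant, so v₂ = (A₁/A₂)v₁ = (290/44.2)·3.73 = 24.4 m/s.
Bernoulli (h₁ = h₂): P₁ − P₂ = ½ρ(v₂² − v₁²).
P₂ = P₁ − ½ρ(v₂² − v₁²) = 519000 − ½·915·(24.4² − 3.73²) = 519000 − 267000 = 252000 Pa.

P₂ ≈ 252 kPa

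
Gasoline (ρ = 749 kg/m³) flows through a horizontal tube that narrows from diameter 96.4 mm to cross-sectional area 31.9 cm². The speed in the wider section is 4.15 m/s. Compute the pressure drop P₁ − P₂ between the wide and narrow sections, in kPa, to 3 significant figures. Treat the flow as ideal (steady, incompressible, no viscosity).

Mass conservation (A₁v₁ = A₂v₂) gives v₂ = 4.15 × 73.0/31.9 = 9.50 m/s.
The pipe is horizontal, so Bernoulli reduces to P₁ + ½ρv₁² = P₂ + ½ρv₂².
P₁ − P₂ = ½·749·(9.50² − 4.15²) = ½·749·72.9 = 27300 Pa.

ΔP = 27.3 kPa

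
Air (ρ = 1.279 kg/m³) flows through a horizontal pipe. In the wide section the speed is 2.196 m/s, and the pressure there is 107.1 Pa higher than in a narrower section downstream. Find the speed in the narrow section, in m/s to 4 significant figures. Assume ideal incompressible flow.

Along the level pipe P + ½ρv² is conserved, hence v₂² = v₁² + 2(P₁ − P₂)/ρ.
v₂ = √(2.196² + 2·107.1/1.279) = √(4.822 + 167.5) = 13.13 m/s.

v₂ ≈ 13.13 m/s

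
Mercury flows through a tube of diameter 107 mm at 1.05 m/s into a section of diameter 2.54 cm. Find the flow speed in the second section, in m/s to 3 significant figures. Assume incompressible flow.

v₂ = 18.6 m/s

The volume flow rate is constant, so v₂ = (A₁/A₂)v₁ = (89.9/5.07)·1.05 = 18.6 m/s.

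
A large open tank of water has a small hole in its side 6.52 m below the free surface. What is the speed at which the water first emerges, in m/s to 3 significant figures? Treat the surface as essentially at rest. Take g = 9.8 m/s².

Bernoulli from surface to hole (P equal, v_surface ≈ 0): v = √(2gh) = √(2×9.8×6.52) = 11.3 m/s.

v = 11.3 m/s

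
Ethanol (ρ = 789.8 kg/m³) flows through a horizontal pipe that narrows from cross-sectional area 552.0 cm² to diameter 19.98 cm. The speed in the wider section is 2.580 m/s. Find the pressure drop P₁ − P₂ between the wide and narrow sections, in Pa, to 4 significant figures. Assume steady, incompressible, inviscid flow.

ΔP = 5519 Pa

By continuity, v₂ = v₁·A₁/A₂ = 2.580·(552.0/313.5) = 4.542 m/s.
Bernoulli (h₁ = h₂): P₁ − P₂ = ½ρ(v₂² − v₁²).
P₁ − P₂ = ½·789.8·(4.542² − 2.580²) = ½·789.8·13.98 = 5519 Pa.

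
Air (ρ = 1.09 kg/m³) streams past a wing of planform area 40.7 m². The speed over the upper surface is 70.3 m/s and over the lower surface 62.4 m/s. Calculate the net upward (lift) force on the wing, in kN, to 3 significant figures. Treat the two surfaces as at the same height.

F ≈ 23.3 kN

With equal heights on the two surfaces, Bernoulli gives P_lower − P_upper = ½ρ(v_upper² − v_lower²).
ΔP = ½·1.09·(70.3² − 62.4²) = 571 Pa.
Lift = ΔP · A = 571 × 40.7 = 23300 N.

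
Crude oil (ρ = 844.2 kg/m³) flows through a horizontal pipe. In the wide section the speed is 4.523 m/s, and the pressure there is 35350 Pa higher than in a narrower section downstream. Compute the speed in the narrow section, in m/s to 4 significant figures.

10.21 m/s

Along the level pipe P + ½ρv² is conserved, hence v₂² = v₁² + 2(P₁ − P₂)/ρ.
v₂ = √(4.523² + 2·35350/844.2) = √(20.46 + 83.75) = 10.21 m/s.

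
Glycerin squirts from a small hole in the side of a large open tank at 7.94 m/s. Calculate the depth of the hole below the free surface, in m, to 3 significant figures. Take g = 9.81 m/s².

h = 3.21 m

Inverting v = √(2gh) gives h = v² / 2g.
h = 7.94²/(2·9.81) = 63.0/19.62 = 3.21 m.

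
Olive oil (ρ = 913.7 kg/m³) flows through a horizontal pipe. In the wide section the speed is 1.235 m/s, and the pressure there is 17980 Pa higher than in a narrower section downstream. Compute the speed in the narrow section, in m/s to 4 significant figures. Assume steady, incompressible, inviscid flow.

Along the level pipe P + ½ρv² is conserved, hence v₂² = v₁² + 2(P₁ − P₂)/ρ.
v₂ = √(1.235² + 2·17980/913.7) = √(1.525 + 39.36) = 6.394 m/s.

6.394 m/s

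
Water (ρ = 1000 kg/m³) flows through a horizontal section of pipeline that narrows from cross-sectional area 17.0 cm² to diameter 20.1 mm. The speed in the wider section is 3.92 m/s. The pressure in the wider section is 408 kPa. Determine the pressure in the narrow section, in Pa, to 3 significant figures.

By continuity, v₂ = v₁·A₁/A₂ = 3.92·(17.0/3.17) = 21.0 m/s.
The pipe is horizontal, so Bernoulli reduces to P₁ + ½ρv₁² = P₂ + ½ρv₂².
P₂ = P₁ − ½ρ(v₂² − v₁²) = 408000 − ½·1000·(21.0² − 3.92²) = 408000 − 213000 = 195000 Pa.

195000 Pa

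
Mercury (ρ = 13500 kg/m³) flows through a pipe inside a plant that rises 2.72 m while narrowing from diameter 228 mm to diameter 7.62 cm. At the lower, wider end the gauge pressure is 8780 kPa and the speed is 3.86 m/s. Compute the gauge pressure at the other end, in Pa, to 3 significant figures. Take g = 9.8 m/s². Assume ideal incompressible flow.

By continuity, v₂ = v₁·A₁/A₂ = 3.86·(408/45.6) = 34.6 m/s.
Applying Bernoulli between the two ends and solving for P₂: P₂ = P₁ + ½ρ(v₁² − v₂²) − ρgΔh.
P₂ = 8780000 + ½·13500·(3.86² − 34.6²) − 13500·9.8·(+2.72) = 8780000 + (-7960000) − (360000) = 460000 Pa.

P₂ = 460000 Pa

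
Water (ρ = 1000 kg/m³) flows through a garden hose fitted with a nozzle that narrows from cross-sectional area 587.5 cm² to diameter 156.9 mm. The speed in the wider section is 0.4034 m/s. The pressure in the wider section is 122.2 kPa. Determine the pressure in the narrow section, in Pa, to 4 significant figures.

P₂ ≈ 121500 Pa

Mass conservation (A₁v₁ = A₂v₂) gives v₂ = 0.4034 × 587.5/193.3 = 1.226 m/s.
Along the horizontal streamline, P + ½ρv² is constant.
P₂ = P₁ − ½ρ(v₂² − v₁²) = 122200 − ½·1000·(1.226² − 0.4034²) = 122200 − 669.9 = 121500 Pa.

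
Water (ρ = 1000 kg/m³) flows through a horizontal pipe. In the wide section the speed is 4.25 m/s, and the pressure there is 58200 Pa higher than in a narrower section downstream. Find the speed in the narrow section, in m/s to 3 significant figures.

v₂ ≈ 11.6 m/s

With h₁ = h₂, rearranging Bernoulli gives v₂ = √(v₁² + 2ΔP/ρ).
v₂ = √(4.25² + 2·58200/1000) = √(18.1 + 116) = 11.6 m/s.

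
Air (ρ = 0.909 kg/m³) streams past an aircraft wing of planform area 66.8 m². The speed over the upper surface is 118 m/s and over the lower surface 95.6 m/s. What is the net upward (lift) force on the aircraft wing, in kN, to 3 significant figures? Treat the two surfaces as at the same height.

F ≈ 145 kN

From P + ½ρv² = const at equal height, P_low − P_up = ½ρ(v_up² − v_low²).
ΔP = ½·0.909·(118² − 95.6²) = 2170 Pa.
Lift = ΔP · A = 2170 × 66.8 = 145000 N.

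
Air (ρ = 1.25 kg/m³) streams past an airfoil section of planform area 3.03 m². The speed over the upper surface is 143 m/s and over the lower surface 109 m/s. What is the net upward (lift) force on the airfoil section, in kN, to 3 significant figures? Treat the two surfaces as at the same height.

The faster flow above has the lower pressure; Bernoulli (same height) gives ΔP = ½ρ(v_up² − v_low²).
ΔP = ½·1.25·(143² − 109²) = 5360 Pa.
Lift = ΔP · A = 5360 × 3.03 = 16200 N.

F = 16.2 kN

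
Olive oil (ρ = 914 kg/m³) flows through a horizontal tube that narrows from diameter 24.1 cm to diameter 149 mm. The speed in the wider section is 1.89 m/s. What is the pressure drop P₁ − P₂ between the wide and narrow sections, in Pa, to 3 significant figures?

The volume flow rate is constant, so v₂ = (A₁/A₂)v₁ = (456/174)·1.89 = 4.94 m/s.
With no height change, Bernoulli's equation is P₁ + ½ρv₁² = P₂ + ½ρv₂².
P₁ − P₂ = ½·914·(4.94² − 1.89²) = ½·914·20.9 = 9540 Pa.

ΔP ≈ 9540 Pa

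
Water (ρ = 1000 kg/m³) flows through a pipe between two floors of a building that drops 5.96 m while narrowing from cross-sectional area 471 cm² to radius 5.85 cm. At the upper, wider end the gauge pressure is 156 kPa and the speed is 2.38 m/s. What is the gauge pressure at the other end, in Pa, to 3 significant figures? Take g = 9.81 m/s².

By continuity, v₂ = v₁·A₁/A₂ = 2.38·(471/108) = 10.4 m/s.
Energy conservation along the streamline gives P₂ = P₁ − ½ρ(v₂² − v₁²) − ρg(h₂ − h₁).
P₂ = 156000 + ½·1000·(2.38² − 10.4²) − 1000·9.81·(−5.96) = 156000 + (-51500) − (-58500) = 163000 Pa.

P₂ ≈ 163000 Pa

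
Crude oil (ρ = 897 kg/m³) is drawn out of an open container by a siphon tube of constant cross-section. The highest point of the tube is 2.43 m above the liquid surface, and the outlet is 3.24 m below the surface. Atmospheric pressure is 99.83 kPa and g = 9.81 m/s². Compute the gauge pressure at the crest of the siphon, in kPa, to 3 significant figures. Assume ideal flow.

P_gauge = -49.9 kPa

From the surface to the outlet (both open to atmosphere, surface at rest): v = √(2g·h_out) = √(2·9.81·3.24) = 7.97 m/s.
Continuity keeps v the same throughout the tube; from surface to crest, P_atm + 0 = P_top + ½ρv² + ρg·h_top.
P_top = 99830 − ½·897·7.97² − 897·9.81·2.43 = 49900 Pa. So P_gauge = P_top − P_atm = -49900 Pa.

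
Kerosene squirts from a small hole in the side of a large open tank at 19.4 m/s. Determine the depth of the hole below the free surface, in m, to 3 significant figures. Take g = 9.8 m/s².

h ≈ 19.2 m

Torricelli: v = √(2gh), so h = v²/(2g).
h = 19.4²/(2·9.8) = 376/19.60 = 19.2 m.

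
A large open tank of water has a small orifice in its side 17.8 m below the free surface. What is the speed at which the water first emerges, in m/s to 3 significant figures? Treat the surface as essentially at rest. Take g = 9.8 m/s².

Bernoulli from surface to hole (P equal, v_surface ≈ 0): v = √(2gh) = √(2×9.8×17.8) = 18.7 m/s.

v ≈ 18.7 m/s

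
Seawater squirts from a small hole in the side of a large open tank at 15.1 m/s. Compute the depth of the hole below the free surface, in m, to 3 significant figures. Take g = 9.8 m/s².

For a small hole in a large open tank, ½v² = gh, giving h = v²/(2g).
h = 15.1²/(2·9.8) = 228/19.60 = 11.6 m.

h ≈ 11.6 m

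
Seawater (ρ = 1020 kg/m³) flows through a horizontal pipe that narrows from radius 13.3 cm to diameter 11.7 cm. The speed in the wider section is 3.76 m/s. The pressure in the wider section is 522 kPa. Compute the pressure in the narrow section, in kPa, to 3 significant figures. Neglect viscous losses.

P₂ = 337 kPa

Mass conservation (A₁v₁ = A₂v₂) gives v₂ = 3.76 × 556/108 = 19.4 m/s.
Bernoulli (h₁ = h₂): P₁ − P₂ = ½ρ(v₂² − v₁²).
P₂ = P₁ − ½ρ(v₂² − v₁²) = 522000 − ½·1020·(19.4² − 3.76²) = 522000 − 185000 = 337000 Pa.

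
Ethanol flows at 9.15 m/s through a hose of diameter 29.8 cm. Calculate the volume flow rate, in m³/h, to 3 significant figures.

Q ≈ 2300 m³/h

Q = A·v = 0.0697 m² × 9.15 m/s = 0.638 m³/s.
Converting: 0.638 m³/s × 3600 = 2300 m³/h.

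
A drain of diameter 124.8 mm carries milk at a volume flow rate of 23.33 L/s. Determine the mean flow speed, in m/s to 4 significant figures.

v ≈ 1.907 m/s

Q = 23.33 L/s = 0.02333 m³/s.
v = Q/A = 0.02333 / 0.01223 = 1.907 m/s.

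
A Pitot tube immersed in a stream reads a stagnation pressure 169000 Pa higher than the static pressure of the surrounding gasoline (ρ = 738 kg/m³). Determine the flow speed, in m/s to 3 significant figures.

v ≈ 21.4 m/s

Bernoulli between the free stream and the stagnation point: ½ρv² = P_stag − P_static.
v = √(2ΔP/ρ) = √(2·169000/738) = 21.4 m/s.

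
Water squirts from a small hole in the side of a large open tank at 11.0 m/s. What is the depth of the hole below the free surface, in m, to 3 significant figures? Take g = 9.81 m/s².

h ≈ 6.17 m

Torricelli: v = √(2gh), so h = v²/(2g).
h = 11.0²/(2·9.81) = 121/19.62 = 6.17 m.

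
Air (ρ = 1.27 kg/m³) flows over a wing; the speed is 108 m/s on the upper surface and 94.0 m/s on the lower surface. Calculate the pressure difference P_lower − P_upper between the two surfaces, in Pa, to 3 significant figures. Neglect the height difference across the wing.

The pressure is lower where the speed is higher: ΔP = ½ρ(v_up² − v_low²).
ΔP = ½·1.27·(108² − 94.0²) = 1800 Pa.

1800 Pa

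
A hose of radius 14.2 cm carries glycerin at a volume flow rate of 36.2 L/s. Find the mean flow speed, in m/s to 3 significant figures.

v = 0.571 m/s

Q = 36.2 L/s = 0.0362 m³/s.
v = Q/A = 0.0362 / 0.0633 = 0.571 m/s.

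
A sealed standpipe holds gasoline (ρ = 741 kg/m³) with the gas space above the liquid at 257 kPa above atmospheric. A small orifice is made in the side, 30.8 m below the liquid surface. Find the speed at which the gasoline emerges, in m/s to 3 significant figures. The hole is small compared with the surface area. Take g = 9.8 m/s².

v = 36.0 m/s

Take point 1 at the surface (v₁ ≈ 0) and point 2 at the hole (at atmospheric pressure). Bernoulli: P₁ + ρg h = P_atm + ½ρv₂².
With P₁ − P_atm = 257000 Pa, v₂ = √(2gh + 2ΔP/ρ) = √(2·9.8·30.8 + 2·257000/741) = 36.0 m/s.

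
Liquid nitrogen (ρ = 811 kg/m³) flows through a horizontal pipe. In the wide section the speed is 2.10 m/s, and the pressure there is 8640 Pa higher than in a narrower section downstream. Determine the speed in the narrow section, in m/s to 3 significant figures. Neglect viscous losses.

v₂ ≈ 5.07 m/s

With h₁ = h₂, rearranging Bernoulli gives v₂ = √(v₁² + 2ΔP/ρ).
v₂ = √(2.10² + 2·8640/811) = √(4.41 + 21.3) = 5.07 m/s.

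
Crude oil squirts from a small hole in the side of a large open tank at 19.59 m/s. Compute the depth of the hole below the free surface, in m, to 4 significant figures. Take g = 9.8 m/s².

h ≈ 19.58 m

Torricelli: v = √(2gh), so h = v²/(2g).
h = 19.59²/(2·9.8) = 383.8/19.60 = 19.58 m.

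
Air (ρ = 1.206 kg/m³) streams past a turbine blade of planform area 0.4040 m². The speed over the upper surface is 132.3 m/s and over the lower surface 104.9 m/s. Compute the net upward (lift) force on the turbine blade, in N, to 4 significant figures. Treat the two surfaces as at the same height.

F = 1583 N

From P + ½ρv² = const at equal height, P_low − P_up = ½ρ(v_up² − v_low²).
ΔP = ½·1.206·(132.3² − 104.9²) = 3919 Pa.
Lift = ΔP · A = 3919 × 0.4040 = 1583 N.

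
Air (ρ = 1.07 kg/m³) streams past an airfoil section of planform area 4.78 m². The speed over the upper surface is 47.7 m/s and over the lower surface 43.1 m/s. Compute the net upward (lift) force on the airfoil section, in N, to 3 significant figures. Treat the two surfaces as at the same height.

1070 N

The faster flow above has the lower pressure; Bernoulli (same height) gives ΔP = ½ρ(v_up² − v_low²).
ΔP = ½·1.07·(47.7² − 43.1²) = 223 Pa.
Lift = ΔP · A = 223 × 4.78 = 1070 N.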